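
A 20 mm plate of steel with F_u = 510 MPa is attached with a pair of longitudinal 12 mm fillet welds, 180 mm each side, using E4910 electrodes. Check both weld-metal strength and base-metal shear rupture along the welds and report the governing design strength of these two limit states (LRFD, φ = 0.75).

φR_n ≈ 673 kN (weld metal governs)

E49XX → F_EXX = 490 MPa.
t_e = 0.707 × 12 = 8.484 mm; L = 360 mm.
Weld metal: φR_n = 0.75 × 0.6 × 490 × 8.484 × 360 × 10⁻³ = 673.5 kN.
Base metal (shear rupture): φR_n = 0.75 × 0.6 × 510 × 20 × 360 × 10⁻³ = 1652 kN.
Governing: weld metal.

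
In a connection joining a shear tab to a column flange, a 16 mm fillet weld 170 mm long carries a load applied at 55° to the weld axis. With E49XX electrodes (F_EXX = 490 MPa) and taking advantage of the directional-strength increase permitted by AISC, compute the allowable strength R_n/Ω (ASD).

R_n/Ω ≈ 387 kN

t_e = 0.707 × 16 = 11.31 mm; A_we = 11.31 × 170 = 1923 mm².
Directional factor: 1.0 + 0.5 sin^1.5(55°) = 1.371.
F_nw = 0.6 × 490 × 1.371 = 403 MPa.
R_n/Ω = (403 × 1923) / 2.0 × 10⁻³ = 387.5 kN.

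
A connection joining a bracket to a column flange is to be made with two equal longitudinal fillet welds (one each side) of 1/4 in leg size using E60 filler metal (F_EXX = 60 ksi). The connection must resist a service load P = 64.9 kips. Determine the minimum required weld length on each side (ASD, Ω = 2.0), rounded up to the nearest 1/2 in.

Throat t_e = 0.707 × 0.25 = 0.1767 in.
r_n/Ω = (0.6 × 60 × 0.1767) / 2.0 = 3.181 kip/in.
L_req = P / (r_n/Ω) = 64.9 / 3.181 = 20.4 in total.
Per side: 20.4 / 2 = 10.2 in.
Round up → use L = 10.5 in on each side.

L = 10.5 in on each side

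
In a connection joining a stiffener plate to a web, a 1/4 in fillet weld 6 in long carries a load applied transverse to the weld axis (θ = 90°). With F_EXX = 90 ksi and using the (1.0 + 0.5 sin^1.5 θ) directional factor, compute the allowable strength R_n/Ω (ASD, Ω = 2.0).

t_e = 0.707 × 0.25 = 0.1767 in; A_we = 0.1767 × 6 = 1.06 in².
Directional factor: 1.0 + 0.5 sin^1.5(90°) = 1.5.
F_nw = 0.6 × 90 × 1.5 = 81 ksi.
R_n/Ω = (81 × 1.06) / 2.0 = 42.95 kip.

R_n/Ω ≈ 43 kip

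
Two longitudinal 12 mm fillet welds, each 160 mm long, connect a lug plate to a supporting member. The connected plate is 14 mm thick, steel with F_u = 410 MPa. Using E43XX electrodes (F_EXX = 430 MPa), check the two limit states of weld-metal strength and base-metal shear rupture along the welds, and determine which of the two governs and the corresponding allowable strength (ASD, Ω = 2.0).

t_e = 0.707 × 12 = 8.484 mm; L = 320 mm.
Weld metal: R_n/Ω = (1/2.0) × 0.6 × 430 × 8.484 × 320 × 10⁻³ = 350.2 kN.
Base metal (shear rupture): R_n/Ω = (1/2.0) × 0.6 × 410 × 14 × 320 × 10⁻³ = 551 kN.
Governing: weld metal.

R_n/Ω ≈ 350 kN (weld metal governs)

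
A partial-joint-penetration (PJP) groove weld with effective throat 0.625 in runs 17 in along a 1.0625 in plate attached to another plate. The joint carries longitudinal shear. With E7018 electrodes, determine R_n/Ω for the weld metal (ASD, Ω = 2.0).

E70XX → F_EXX = 70 ksi.
Effective throat (given) t_e = 0.625 in.
A_we = 0.625 × 17 = 10.62 in².
F_nw = 0.6 F_EXX = 42 ksi.
R_n/Ω = (42 × 10.62) / 2.0 = 223.1 kip.

R_n/Ω ≈ 223 kip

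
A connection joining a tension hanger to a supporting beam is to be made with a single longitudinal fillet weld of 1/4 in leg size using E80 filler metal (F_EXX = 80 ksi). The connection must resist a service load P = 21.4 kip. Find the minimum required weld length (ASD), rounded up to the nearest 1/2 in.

Throat t_e = 0.707 × 0.25 = 0.1767 in.
r_n/Ω = (0.6 × 80 × 0.1767) / 2.0 = 4.242 kip/in.
L_req = P / (r_n/Ω) = 21.4 / 4.242 = 5.045 in total.
Round up → use L = 5.5 in.

L = 5.5 in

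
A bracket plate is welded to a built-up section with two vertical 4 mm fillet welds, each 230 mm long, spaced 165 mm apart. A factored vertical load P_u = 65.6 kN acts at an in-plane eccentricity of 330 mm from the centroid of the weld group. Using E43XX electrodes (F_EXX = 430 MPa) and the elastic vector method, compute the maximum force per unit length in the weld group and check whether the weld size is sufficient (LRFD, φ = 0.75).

f_max ≈ 687 N/mm; NOT adequate

Total weld length L_w = 460 mm. Treat welds as unit-width lines.
Polar moment about centroid: J = 2[d³/12 + d(b/2)²] = 2[230³/12 + 230×82.5²] = 5159000 mm³.
Direct shear f_v = P/L_w = 65.6×10³ / 460 = 142.6 N/mm (vertical).
Torsion M = P·e = 65.6×10³ × 330 = 21648000 N·mm.
Critical point at (x, y) = (82.5, 115) from centroid. f_tx = M·y/J = 482.6 N/mm; f_ty = M·x/J = 346.2 N/mm.
Resultant f_max = √[f_tx² + (f_v + f_ty)²] = √[482.6² + (142.6 + 346.2)²] = 686.9 N/mm.
Capacity per unit length: φr_n = 0.75 × 0.6 × 430 × (0.707 × 4) = 547.2 N/mm.
686.9 > 547.2 → NOT adequate.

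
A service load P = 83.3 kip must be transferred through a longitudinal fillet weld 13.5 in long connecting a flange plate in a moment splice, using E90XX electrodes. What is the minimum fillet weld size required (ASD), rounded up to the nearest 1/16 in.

E90XX → F_EXX = 90 ksi.
Total weld length L = 13.5 in.
Required throat t_e = P × Ω / (0.6 F_EXX × L) = 83.3 × 2.0 / (0.6 × 90 × 13.5) = 0.2285 in.
Required leg w = t_e / 0.707 = 0.3232 in → use 3/8 in.

w = 3/8 in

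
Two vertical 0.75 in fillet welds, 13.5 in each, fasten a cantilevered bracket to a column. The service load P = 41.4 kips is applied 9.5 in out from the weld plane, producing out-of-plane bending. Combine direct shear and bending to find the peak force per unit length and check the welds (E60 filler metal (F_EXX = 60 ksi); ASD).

f_max ≈ 6.65 kip/in; adequate

L_w = 2 × 13.5 = 27 in; section modulus (unit throat) S = 2 × L²/6 = 60.75 in².
Direct shear f_v = P/L_w = 41.4/27 = 1.533 kip/in.
Moment M = P × e = 41.4 × 9.5 = 393.3 kip·in; bending f_b = M/S = 6.474 kip/in.
f_max = √(f_v² + f_b²) = √(1.533² + 6.474²) = 6.653 kip/in.
r_n/Ω = (1/2.0) × 0.6 × 60 × (0.707 × 0.75) = 9.544 kip/in → adequate.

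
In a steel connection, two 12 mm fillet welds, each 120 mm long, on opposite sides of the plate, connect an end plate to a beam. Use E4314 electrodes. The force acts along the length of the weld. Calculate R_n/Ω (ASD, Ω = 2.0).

E43XX → F_EXX = 430 MPa.
Effective throat t_e = 0.707 × 12 = 8.484 mm.
Total length L = 240 mm; A_we = 8.484 × 240 = 2036 mm².
F_nw = 0.6 F_EXX = 0.6 × 430 = 258 MPa.
R_n = 258 × 2036 × 10⁻³ = 525.3 kN; R_n/Ω = 525.3/2.0 = 262.7 kN.

R_n/Ω ≈ 263 kN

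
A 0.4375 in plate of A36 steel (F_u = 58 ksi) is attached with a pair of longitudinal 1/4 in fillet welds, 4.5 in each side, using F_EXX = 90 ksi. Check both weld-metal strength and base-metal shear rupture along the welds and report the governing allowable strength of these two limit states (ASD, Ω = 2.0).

t_e = 0.707 × 0.25 = 0.1767 in; L = 9 in.
Weld metal: R_n/Ω = (1/2.0) × 0.6 × 90 × 0.1767 × 9 = 42.95 kips.
Base metal (shear rupture): R_n/Ω = (1/2.0) × 0.6 × 58 × 0.4375 × 9 = 68.51 kips.
Governing: weld metal.

R_n/Ω ≈ 43 kips (weld metal governs)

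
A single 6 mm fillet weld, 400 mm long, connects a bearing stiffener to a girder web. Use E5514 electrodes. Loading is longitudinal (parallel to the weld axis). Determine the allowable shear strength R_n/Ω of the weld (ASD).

R_n/Ω ≈ 280 kN

E55XX → F_EXX = 550 MPa.
Effective throat t_e = 0.707 × 6 = 4.242 mm.
Total length L = 400 mm; A_we = 4.242 × 400 = 1697 mm².
F_nw = 0.6 F_EXX = 0.6 × 550 = 330 MPa.
R_n = 330 × 1697 × 10⁻³ = 559.9 kN; R_n/Ω = 559.9/2.0 = 280 kN.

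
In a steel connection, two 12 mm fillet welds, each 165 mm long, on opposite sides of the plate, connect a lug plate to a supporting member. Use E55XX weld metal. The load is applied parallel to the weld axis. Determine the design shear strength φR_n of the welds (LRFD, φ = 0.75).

φR_n ≈ 693 kN

E55XX → F_EXX = 550 MPa.
Effective throat t_e = 0.707 × 12 = 8.484 mm.
Total length L = 330 mm; A_we = 8.484 × 330 = 2800 mm².
F_nw = 0.6 F_EXX = 0.6 × 550 = 330 MPa.
φR_n = 0.75 × 330 × 2800 × 10⁻³ = 692.9 kN.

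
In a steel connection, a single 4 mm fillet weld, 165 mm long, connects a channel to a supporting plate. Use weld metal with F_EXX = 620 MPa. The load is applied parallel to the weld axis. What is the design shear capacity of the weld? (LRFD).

Effective throat t_e = 0.707 × 4 = 2.828 mm.
Total length L = 165 mm; A_we = 2.828 × 165 = 466.6 mm².
F_nw = 0.6 F_EXX = 0.6 × 620 = 372 MPa.
φR_n = 0.75 × 372 × 466.6 × 10⁻³ = 130.2 kN.

φR_n ≈ 130 kN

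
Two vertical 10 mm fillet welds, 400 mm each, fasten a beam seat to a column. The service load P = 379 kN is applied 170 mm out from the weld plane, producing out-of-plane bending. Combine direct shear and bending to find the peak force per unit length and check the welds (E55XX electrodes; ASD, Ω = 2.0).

E55XX → F_EXX = 550 MPa.
L_w = 2 × 400 = 800 mm; section modulus (unit throat) S = 2 × L²/6 = 53330 mm².
Direct shear f_v = P/L_w = 379×10³/800 = 473.8 N/mm.
Moment M = P × e = 379×10³ × 170 = 64430000 N·mm; bending f_b = M/S = 1208 N/mm.
f_max = √(f_v² + f_b²) = √(473.8² + 1208²) = 1298 N/mm.
r_n/Ω = (1/2.0) × 0.6 × 550 × (0.707 × 10) = 1167 N/mm → NOT adequate.

f_max ≈ 1300 N/mm; NOT adequate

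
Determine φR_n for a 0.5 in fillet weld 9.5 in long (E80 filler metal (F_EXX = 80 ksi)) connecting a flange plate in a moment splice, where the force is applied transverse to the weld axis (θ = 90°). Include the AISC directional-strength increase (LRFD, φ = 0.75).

t_e = 0.707 × 0.5 = 0.3535 in; A_we = 0.3535 × 9.5 = 3.358 in².
Directional factor: 1.0 + 0.5 sin^1.5(90°) = 1.5.
F_nw = 0.6 × 80 × 1.5 = 72 ksi.
φR_n = 0.75 × 72 × 3.358 = 181.3 kips.

φR_n ≈ 181 kips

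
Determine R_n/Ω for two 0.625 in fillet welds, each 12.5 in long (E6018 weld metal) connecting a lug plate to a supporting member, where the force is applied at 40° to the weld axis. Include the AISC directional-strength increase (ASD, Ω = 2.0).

E60XX → F_EXX = 60 ksi.
t_e = 0.707 × 0.625 = 0.4419 in; A_we = 0.4419 × 25 = 11.05 in².
Directional factor: 1.0 + 0.5 sin^1.5(40°) = 1.258.
F_nw = 0.6 × 60 × 1.258 = 45.28 ksi.
R_n/Ω = (45.28 × 11.05) / 2.0 = 250.1 kip.

R_n/Ω ≈ 250 kip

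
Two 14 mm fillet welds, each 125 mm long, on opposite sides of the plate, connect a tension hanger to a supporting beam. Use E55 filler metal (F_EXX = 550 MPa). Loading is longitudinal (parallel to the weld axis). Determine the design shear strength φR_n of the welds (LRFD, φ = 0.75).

φR_n ≈ 612 kN

Effective throat t_e = 0.707 × 14 = 9.898 mm.
Total length L = 250 mm; A_we = 9.898 × 250 = 2474 mm².
F_nw = 0.6 F_EXX = 0.6 × 550 = 330 MPa.
φR_n = 0.75 × 330 × 2474 × 10⁻³ = 612.4 kN.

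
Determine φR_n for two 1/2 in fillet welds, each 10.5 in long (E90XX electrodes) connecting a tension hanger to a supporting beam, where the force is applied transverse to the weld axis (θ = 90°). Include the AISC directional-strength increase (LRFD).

φR_n ≈ 451 kips

E90XX → F_EXX = 90 ksi.
t_e = 0.707 × 0.5 = 0.3535 in; A_we = 0.3535 × 21 = 7.423 in².
Directional factor: 1.0 + 0.5 sin^1.5(90°) = 1.5.
F_nw = 0.6 × 90 × 1.5 = 81 ksi.
φR_n = 0.75 × 81 × 7.423 = 451 kips.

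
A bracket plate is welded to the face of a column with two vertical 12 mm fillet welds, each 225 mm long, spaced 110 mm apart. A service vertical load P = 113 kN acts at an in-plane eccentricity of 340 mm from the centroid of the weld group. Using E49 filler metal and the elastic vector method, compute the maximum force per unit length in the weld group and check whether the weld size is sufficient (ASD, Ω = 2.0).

E49XX → F_EXX = 490 MPa.
Total weld length L_w = 450 mm. Treat welds as unit-width lines.
Polar moment about centroid: J = 2[d³/12 + d(b/2)²] = 2[225³/12 + 225×55²] = 3260000 mm³.
Direct shear f_v = P/L_w = 113×10³ / 450 = 251.1 N/mm (vertical).
Torsion M = P·e = 113×10³ × 340 = 38420000 N·mm.
Critical point at (x, y) = (55, 112.5) from centroid. f_tx = M·y/J = 1326 N/mm; f_ty = M·x/J = 648.3 N/mm.
Resultant f_max = √[f_tx² + (f_v + f_ty)²] = √[1326² + (251.1 + 648.3)²] = 1602 N/mm.
Capacity per unit length: r_n/Ω = (1/2.0) × 0.6 × 490 × (0.707 × 12) = 1247 N/mm.
1602 > 1247 → NOT adequate.

f_max ≈ 1600 N/mm; NOT adequate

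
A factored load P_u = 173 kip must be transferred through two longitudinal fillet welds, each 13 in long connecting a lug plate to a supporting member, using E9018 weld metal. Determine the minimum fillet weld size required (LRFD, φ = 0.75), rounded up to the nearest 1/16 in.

E90XX → F_EXX = 90 ksi.
Total weld length L = 26 in.
Required throat t_e = P_u / (φ × 0.6 F_EXX × L) = 173 / (0.75 × 0.6 × 90 × 26) = 0.1643 in.
Required leg w = t_e / 0.707 = 0.2324 in → use 1/4 in.

w = 1/4 in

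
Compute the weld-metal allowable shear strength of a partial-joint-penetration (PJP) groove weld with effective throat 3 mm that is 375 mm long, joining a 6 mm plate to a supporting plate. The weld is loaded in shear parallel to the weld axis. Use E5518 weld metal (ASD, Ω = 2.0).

R_n/Ω ≈ 186 kN

E55XX → F_EXX = 550 MPa.
Effective throat (given) t_e = 3 mm.
A_we = 3 × 375 = 1125 mm².
F_nw = 0.6 F_EXX = 330 MPa.
R_n/Ω = (330 × 1125) / 2.0 × 10⁻³ = 185.6 kN.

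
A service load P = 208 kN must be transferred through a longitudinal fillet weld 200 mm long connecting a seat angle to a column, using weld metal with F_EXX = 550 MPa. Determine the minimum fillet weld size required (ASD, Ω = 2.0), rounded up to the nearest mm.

Total weld length L = 200 mm.
Required throat t_e = P × Ω / (0.6 F_EXX × L) = 208 × 2.0 / (0.6 × 550 × 200 × 10⁻³) = 6.303 mm.
Required leg w = t_e / 0.707 = 8.915 mm → use 9 mm.

w = 9 mm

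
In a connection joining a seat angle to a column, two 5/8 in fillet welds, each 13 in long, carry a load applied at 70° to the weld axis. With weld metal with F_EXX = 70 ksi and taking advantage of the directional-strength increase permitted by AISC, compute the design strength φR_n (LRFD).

φR_n ≈ 527 kips

t_e = 0.707 × 0.625 = 0.4419 in; A_we = 0.4419 × 26 = 11.49 in².
Directional factor: 1.0 + 0.5 sin^1.5(70°) = 1.455.
F_nw = 0.6 × 70 × 1.455 = 61.13 ksi.
φR_n = 0.75 × 61.13 × 11.49 = 526.7 kips.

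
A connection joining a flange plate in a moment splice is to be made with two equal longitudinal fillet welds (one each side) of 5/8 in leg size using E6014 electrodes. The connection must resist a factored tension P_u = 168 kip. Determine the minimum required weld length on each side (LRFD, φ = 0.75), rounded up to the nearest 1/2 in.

L = 7.5 in on each side

E60XX → F_EXX = 60 ksi.
Throat t_e = 0.707 × 0.625 = 0.4419 in.
φr_n = 0.75 × 0.6 × 60 × 0.4419 = 11.93 kip/in.
L_req = P_u / φr_n = 168 / 11.93 = 14.08 in total.
Per side: 14.08 / 2 = 7.041 in.
Round up → use L = 7.5 in on each side.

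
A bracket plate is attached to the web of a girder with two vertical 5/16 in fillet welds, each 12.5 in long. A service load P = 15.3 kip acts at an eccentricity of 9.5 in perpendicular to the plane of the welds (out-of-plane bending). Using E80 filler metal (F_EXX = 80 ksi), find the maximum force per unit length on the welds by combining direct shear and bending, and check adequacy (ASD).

f_max ≈ 2.86 kip/in; adequate

L_w = 2 × 12.5 = 25 in; section modulus (unit throat) S = 2 × L²/6 = 52.08 in².
Direct shear f_v = P/L_w = 15.3/25 = 0.612 kip/in.
Moment M = P × e = 15.3 × 9.5 = 145.35 kip·in; bending f_b = M/S = 2.791 kip/in.
f_max = √(f_v² + f_b²) = √(0.612² + 2.791²) = 2.857 kip/in.
r_n/Ω = (1/2.0) × 0.6 × 80 × (0.707 × 0.3125) = 5.302 kip/in → adequate.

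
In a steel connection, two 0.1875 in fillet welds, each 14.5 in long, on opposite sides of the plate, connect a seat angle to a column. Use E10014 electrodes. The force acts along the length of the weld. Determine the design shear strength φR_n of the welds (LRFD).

E100XX → F_EXX = 100 ksi.
Effective throat t_e = 0.707 × 0.1875 = 0.1326 in.
Total length L = 29 in; A_we = 0.1326 × 29 = 3.844 in².
F_nw = 0.6 F_EXX = 0.6 × 100 = 60 ksi.
φR_n = 0.75 × 60 × 3.844 = 173 kips.

φR_n ≈ 173 kips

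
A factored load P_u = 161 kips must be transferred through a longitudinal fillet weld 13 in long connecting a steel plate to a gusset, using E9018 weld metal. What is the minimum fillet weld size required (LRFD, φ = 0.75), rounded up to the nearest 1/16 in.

E90XX → F_EXX = 90 ksi.
Total weld length L = 13 in.
Required throat t_e = P_u / (φ × 0.6 F_EXX × L) = 161 / (0.75 × 0.6 × 90 × 13) = 0.3058 in.
Required leg w = t_e / 0.707 = 0.4325 in → use 7/16 in.

w = 7/16 in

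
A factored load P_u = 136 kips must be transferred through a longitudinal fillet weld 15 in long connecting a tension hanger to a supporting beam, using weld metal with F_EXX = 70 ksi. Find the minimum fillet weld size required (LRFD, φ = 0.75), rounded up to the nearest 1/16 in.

Total weld length L = 15 in.
Required throat t_e = P_u / (φ × 0.6 F_EXX × L) = 136 / (0.75 × 0.6 × 70 × 15) = 0.2878 in.
Required leg w = t_e / 0.707 = 0.4071 in → use 7/16 in.

w = 7/16 in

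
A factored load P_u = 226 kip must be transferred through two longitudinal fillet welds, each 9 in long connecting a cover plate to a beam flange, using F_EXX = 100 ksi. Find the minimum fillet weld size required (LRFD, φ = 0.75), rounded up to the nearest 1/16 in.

w = 7/16 in

Total weld length L = 18 in.
Required throat t_e = P_u / (φ × 0.6 F_EXX × L) = 226 / (0.75 × 0.6 × 100 × 18) = 0.279 in.
Required leg w = t_e / 0.707 = 0.3946 in → use 7/16 in.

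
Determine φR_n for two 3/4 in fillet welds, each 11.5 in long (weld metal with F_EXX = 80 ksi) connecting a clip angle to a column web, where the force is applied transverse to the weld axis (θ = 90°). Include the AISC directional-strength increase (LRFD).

t_e = 0.707 × 0.75 = 0.5302 in; A_we = 0.5302 × 23 = 12.2 in².
Directional factor: 1.0 + 0.5 sin^1.5(90°) = 1.5.
F_nw = 0.6 × 80 × 1.5 = 72 ksi.
φR_n = 0.75 × 72 × 12.2 = 658.6 kip.

φR_n ≈ 659 kip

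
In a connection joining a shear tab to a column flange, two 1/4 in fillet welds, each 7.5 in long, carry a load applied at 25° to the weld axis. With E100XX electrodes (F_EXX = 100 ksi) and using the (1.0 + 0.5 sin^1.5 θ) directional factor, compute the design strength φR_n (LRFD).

t_e = 0.707 × 0.25 = 0.1767 in; A_we = 0.1767 × 15 = 2.651 in².
Directional factor: 1.0 + 0.5 sin^1.5(25°) = 1.137.
F_nw = 0.6 × 100 × 1.137 = 68.24 ksi.
φR_n = 0.75 × 68.24 × 2.651 = 135.7 kip.

φR_n ≈ 136 kip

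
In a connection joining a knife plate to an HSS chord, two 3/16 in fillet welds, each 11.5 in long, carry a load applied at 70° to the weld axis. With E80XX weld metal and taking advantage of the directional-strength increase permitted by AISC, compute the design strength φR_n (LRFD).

φR_n ≈ 160 kip

E80XX → F_EXX = 80 ksi.
t_e = 0.707 × 0.1875 = 0.1326 in; A_we = 0.1326 × 23 = 3.049 in².
Directional factor: 1.0 + 0.5 sin^1.5(70°) = 1.455.
F_nw = 0.6 × 80 × 1.455 = 69.86 ksi.
φR_n = 0.75 × 69.86 × 3.049 = 159.8 kip.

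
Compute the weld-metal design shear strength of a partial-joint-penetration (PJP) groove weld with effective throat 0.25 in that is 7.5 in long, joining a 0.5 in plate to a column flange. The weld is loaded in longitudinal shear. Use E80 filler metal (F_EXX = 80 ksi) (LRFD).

φR_n ≈ 67.5 kip

Effective throat (given) t_e = 0.25 in.
A_we = 0.25 × 7.5 = 1.875 in².
F_nw = 0.6 F_EXX = 48 ksi.
φR_n = 0.75 × 48 × 1.875 = 67.5 kip.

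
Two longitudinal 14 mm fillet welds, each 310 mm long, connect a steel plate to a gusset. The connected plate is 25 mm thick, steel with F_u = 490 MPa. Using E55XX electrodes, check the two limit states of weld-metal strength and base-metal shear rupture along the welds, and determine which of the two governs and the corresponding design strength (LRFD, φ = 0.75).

E55XX → F_EXX = 550 MPa.
t_e = 0.707 × 14 = 9.898 mm; L = 620 mm.
Weld metal: φR_n = 0.75 × 0.6 × 550 × 9.898 × 620 × 10⁻³ = 1519 kN.
Base metal (shear rupture): φR_n = 0.75 × 0.6 × 490 × 25 × 620 × 10⁻³ = 3418 kN.
Governing: weld metal.

φR_n ≈ 1520 kN (weld metal governs)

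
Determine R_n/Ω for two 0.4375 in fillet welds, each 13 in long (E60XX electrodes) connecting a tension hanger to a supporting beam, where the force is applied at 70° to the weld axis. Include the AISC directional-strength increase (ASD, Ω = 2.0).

E60XX → F_EXX = 60 ksi.
t_e = 0.707 × 0.4375 = 0.3093 in; A_we = 0.3093 × 26 = 8.042 in².
Directional factor: 1.0 + 0.5 sin^1.5(70°) = 1.455.
F_nw = 0.6 × 60 × 1.455 = 52.4 ksi.
R_n/Ω = (52.4 × 8.042) / 2.0 = 210.7 kips.

R_n/Ω ≈ 211 kips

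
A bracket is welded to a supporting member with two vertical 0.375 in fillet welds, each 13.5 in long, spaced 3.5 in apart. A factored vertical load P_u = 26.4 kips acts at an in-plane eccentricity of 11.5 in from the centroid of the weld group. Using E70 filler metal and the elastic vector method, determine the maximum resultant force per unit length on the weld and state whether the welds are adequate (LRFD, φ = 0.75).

E70XX → F_EXX = 70 ksi.
Total weld length L_w = 27 in. Treat welds as unit-width lines.
Polar moment about centroid: J = 2[d³/12 + d(b/2)²] = 2[13.5³/12 + 13.5×1.75²] = 492.8 in³.
Direct shear f_v = P/L_w = 26.4 / 27 = 0.9778 kip/in (vertical).
Torsion M = P·e = 26.4 × 11.5 = 303.6 kip·in.
Critical point at (x, y) = (1.75, 6.75) from centroid. f_tx = M·y/J = 4.159 kip/in; f_ty = M·x/J = 1.078 kip/in.
Resultant f_max = √[f_tx² + (f_v + f_ty)²] = √[4.159² + (0.9778 + 1.078)²] = 4.639 kip/in.
Capacity per unit length: φr_n = 0.75 × 0.6 × 70 × (0.707 × 0.375) = 8.351 kip/in.
4.639 ≤ 8.351 → adequate.

f_max ≈ 4.64 kip/in; adequate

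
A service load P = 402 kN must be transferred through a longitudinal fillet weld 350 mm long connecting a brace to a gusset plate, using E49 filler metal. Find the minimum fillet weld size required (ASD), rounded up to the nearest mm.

E49XX → F_EXX = 490 MPa.
Total weld length L = 350 mm.
Required throat t_e = P × Ω / (0.6 F_EXX × L) = 402 × 2.0 / (0.6 × 490 × 350 × 10⁻³) = 7.813 mm.
Required leg w = t_e / 0.707 = 11.05 mm → use 12 mm.

w = 12 mm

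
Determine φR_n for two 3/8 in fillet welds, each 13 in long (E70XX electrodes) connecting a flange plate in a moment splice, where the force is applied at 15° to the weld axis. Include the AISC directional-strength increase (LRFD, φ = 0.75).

φR_n ≈ 231 kips

E70XX → F_EXX = 70 ksi.
t_e = 0.707 × 0.375 = 0.2651 in; A_we = 0.2651 × 26 = 6.893 in².
Directional factor: 1.0 + 0.5 sin^1.5(15°) = 1.066.
F_nw = 0.6 × 70 × 1.066 = 44.77 ksi.
φR_n = 0.75 × 44.77 × 6.893 = 231.4 kips.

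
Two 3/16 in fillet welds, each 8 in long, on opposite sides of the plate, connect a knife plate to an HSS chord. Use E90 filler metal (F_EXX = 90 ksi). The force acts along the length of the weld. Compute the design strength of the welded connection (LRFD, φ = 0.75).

Effective throat t_e = 0.707 × 0.1875 = 0.1326 in.
Total length L = 16 in; A_we = 0.1326 × 16 = 2.121 in².
F_nw = 0.6 F_EXX = 0.6 × 90 = 54 ksi.
φR_n = 0.75 × 54 × 2.121 = 85.9 kip.

φR_n ≈ 85.9 kip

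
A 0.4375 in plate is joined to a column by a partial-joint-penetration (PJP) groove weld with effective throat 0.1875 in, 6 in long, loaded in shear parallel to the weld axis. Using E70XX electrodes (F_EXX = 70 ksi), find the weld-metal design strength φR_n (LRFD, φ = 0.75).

φR_n ≈ 35.4 kips

Effective throat (given) t_e = 0.1875 in.
A_we = 0.1875 × 6 = 1.125 in².
F_nw = 0.6 F_EXX = 42 ksi.
φR_n = 0.75 × 42 × 1.125 = 35.44 kips.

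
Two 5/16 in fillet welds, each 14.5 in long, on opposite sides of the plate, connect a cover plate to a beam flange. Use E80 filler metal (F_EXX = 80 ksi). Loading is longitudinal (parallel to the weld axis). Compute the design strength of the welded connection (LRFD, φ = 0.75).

Effective throat t_e = 0.707 × 0.3125 = 0.2209 in.
Total length L = 29 in; A_we = 0.2209 × 29 = 6.407 in².
F_nw = 0.6 F_EXX = 0.6 × 80 = 48 ksi.
φR_n = 0.75 × 48 × 6.407 = 230.7 kip.

φR_n ≈ 231 kip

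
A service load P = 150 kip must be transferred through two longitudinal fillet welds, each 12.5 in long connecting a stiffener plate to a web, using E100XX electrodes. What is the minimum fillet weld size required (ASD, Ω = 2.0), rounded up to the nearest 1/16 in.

w = 5/16 in

E100XX → F_EXX = 100 ksi.
Total weld length L = 25 in.
Required throat t_e = P × Ω / (0.6 F_EXX × L) = 150 × 2.0 / (0.6 × 100 × 25) = 0.2 in.
Required leg w = t_e / 0.707 = 0.2829 in → use 5/16 in.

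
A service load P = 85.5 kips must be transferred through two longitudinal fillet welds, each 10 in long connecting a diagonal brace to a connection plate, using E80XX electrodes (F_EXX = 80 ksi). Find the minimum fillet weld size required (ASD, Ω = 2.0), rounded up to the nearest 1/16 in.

w = 5/16 in

Total weld length L = 20 in.
Required throat t_e = P × Ω / (0.6 F_EXX × L) = 85.5 × 2.0 / (0.6 × 80 × 20) = 0.1781 in.
Required leg w = t_e / 0.707 = 0.2519 in → use 5/16 in.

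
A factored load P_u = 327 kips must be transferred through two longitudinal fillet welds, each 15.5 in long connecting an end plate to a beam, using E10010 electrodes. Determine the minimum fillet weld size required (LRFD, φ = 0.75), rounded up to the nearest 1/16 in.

w = 3/8 in

E100XX → F_EXX = 100 ksi.
Total weld length L = 31 in.
Required throat t_e = P_u / (φ × 0.6 F_EXX × L) = 327 / (0.75 × 0.6 × 100 × 31) = 0.2344 in.
Required leg w = t_e / 0.707 = 0.3316 in → use 3/8 in.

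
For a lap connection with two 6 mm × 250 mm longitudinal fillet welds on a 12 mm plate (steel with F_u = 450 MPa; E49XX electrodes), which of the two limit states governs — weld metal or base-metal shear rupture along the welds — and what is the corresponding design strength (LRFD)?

E49XX → F_EXX = 490 MPa.
t_e = 0.707 × 6 = 4.242 mm; L = 500 mm.
Weld metal: φR_n = 0.75 × 0.6 × 490 × 4.242 × 500 × 10⁻³ = 467.7 kN.
Base metal (shear rupture): φR_n = 0.75 × 0.6 × 450 × 12 × 500 × 10⁻³ = 1215 kN.
Governing: weld metal.

φR_n ≈ 468 kN (weld metal governs)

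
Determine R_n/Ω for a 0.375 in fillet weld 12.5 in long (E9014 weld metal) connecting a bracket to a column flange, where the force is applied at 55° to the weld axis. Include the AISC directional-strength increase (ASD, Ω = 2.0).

R_n/Ω ≈ 123 kip

E90XX → F_EXX = 90 ksi.
t_e = 0.707 × 0.375 = 0.2651 in; A_we = 0.2651 × 12.5 = 3.314 in².
Directional factor: 1.0 + 0.5 sin^1.5(55°) = 1.371.
F_nw = 0.6 × 90 × 1.371 = 74.02 ksi.
R_n/Ω = (74.02 × 3.314) / 2.0 = 122.6 kip.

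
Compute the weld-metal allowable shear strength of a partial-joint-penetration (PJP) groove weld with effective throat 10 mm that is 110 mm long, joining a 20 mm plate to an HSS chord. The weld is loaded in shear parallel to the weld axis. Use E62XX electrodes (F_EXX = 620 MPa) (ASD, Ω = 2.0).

Effective throat (given) t_e = 10 mm.
A_we = 10 × 110 = 1100 mm².
F_nw = 0.6 F_EXX = 372 MPa.
R_n/Ω = (372 × 1100) / 2.0 × 10⁻³ = 204.6 kN.

R_n/Ω ≈ 205 kN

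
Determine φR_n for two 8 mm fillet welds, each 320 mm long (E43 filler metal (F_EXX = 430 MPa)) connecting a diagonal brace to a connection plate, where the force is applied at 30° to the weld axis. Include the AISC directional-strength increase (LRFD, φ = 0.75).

φR_n ≈ 824 kN

t_e = 0.707 × 8 = 5.656 mm; A_we = 5.656 × 640 = 3620 mm².
Directional factor: 1.0 + 0.5 sin^1.5(30°) = 1.177.
F_nw = 0.6 × 430 × 1.177 = 303.6 MPa.
φR_n = 0.75 × 303.6 × 3620 × 10⁻³ = 824.3 kN.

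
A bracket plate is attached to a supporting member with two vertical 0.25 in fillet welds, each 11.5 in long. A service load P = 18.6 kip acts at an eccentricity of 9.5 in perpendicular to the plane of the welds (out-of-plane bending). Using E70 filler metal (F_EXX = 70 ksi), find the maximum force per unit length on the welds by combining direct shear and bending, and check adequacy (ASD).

L_w = 2 × 11.5 = 23 in; section modulus (unit throat) S = 2 × L²/6 = 44.08 in².
Direct shear f_v = P/L_w = 18.6/23 = 0.8087 kip/in.
Moment M = P × e = 18.6 × 9.5 = 176.7 kip·in; bending f_b = M/S = 4.008 kip/in.
f_max = √(f_v² + f_b²) = √(0.8087² + 4.008²) = 4.089 kip/in.
r_n/Ω = (1/2.0) × 0.6 × 70 × (0.707 × 0.25) = 3.712 kip/in → NOT adequate.

f_max ≈ 4.09 kip/in; NOT adequate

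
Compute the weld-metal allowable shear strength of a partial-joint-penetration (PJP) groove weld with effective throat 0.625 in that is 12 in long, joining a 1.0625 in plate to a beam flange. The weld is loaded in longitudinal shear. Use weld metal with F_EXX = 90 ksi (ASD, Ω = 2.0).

Effective throat (given) t_e = 0.625 in.
A_we = 0.625 × 12 = 7.5 in².
F_nw = 0.6 F_EXX = 54 ksi.
R_n/Ω = (54 × 7.5) / 2.0 = 202.5 kips.

R_n/Ω ≈ 202 kips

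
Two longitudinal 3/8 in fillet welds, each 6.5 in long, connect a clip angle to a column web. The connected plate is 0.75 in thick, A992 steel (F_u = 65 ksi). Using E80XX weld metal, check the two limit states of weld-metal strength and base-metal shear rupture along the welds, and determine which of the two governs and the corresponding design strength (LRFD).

E80XX → F_EXX = 80 ksi.
t_e = 0.707 × 0.375 = 0.2651 in; L = 13 in.
Weld metal: φR_n = 0.75 × 0.6 × 80 × 0.2651 × 13 = 124.1 kips.
Base metal (shear rupture): φR_n = 0.75 × 0.6 × 65 × 0.75 × 13 = 285.2 kips.
Governing: weld metal.

φR_n ≈ 124 kips (weld metal governs)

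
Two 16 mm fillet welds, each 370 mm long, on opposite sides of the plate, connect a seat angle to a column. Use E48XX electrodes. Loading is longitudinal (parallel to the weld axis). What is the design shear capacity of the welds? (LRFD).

φR_n ≈ 1810 kN

E48XX → F_EXX = 480 MPa.
Effective throat t_e = 0.707 × 16 = 11.31 mm.
Total length L = 740 mm; A_we = 11.31 × 740 = 8371 mm².
F_nw = 0.6 F_EXX = 0.6 × 480 = 288 MPa.
φR_n = 0.75 × 288 × 8371 × 10⁻³ = 1808 kN.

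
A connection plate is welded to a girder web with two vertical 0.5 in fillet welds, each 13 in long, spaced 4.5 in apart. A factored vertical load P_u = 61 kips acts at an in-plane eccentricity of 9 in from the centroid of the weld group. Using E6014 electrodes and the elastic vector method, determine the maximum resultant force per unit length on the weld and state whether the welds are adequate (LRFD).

E60XX → F_EXX = 60 ksi.
Total weld length L_w = 26 in. Treat welds as unit-width lines.
Polar moment about centroid: J = 2[d³/12 + d(b/2)²] = 2[13³/12 + 13×2.25²] = 497.8 in³.
Direct shear f_v = P/L_w = 61 / 26 = 2.346 kip/in (vertical).
Torsion M = P·e = 61 × 9 = 549 kip·in.
Critical point at (x, y) = (2.25, 6.5) from centroid. f_tx = M·y/J = 7.169 kip/in; f_ty = M·x/J = 2.481 kip/in.
Resultant f_max = √[f_tx² + (f_v + f_ty)²] = √[7.169² + (2.346 + 2.481)²] = 8.643 kip/in.
Capacity per unit length: φr_n = 0.75 × 0.6 × 60 × (0.707 × 0.5) = 9.544 kip/in.
8.643 ≤ 9.544 → adequate.

f_max ≈ 8.64 kip/in; adequate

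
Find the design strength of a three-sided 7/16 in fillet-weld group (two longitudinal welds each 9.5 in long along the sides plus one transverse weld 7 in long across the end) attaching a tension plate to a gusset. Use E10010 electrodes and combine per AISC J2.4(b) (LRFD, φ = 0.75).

E100XX → F_EXX = 100 ksi.
t_e = 0.707 × 0.4375 = 0.3093 in.
R_nwl = 0.6 × 100 × 0.3093 × 19 = 352.6 kips (longitudinal, 2 welds).
R_nwt = 0.6 × 100 × 0.3093 × 7 = 129.9 kips (transverse, base value).
(i) R_nwl + R_nwt = 482.5 kips; (ii) 0.85 R_nwl + 1.5 R_nwt = 494.6 kips.
R_n = max = 494.6 kips [governs: (ii)]; φR_n = 370.9 kips.

φR_n ≈ 371 kips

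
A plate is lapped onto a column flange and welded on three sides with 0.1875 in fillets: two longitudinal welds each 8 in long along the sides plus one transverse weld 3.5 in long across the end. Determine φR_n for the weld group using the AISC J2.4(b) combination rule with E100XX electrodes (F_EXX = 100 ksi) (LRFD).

φR_n ≈ 116 kip

t_e = 0.707 × 0.1875 = 0.1326 in.
R_nwl = 0.6 × 100 × 0.1326 × 16 = 127.3 kip (longitudinal, 2 welds).
R_nwt = 0.6 × 100 × 0.1326 × 3.5 = 27.84 kip (transverse, base value).
(i) R_nwl + R_nwt = 155.1 kip; (ii) 0.85 R_nwl + 1.5 R_nwt = 149.9 kip.
R_n = max = 155.1 kip [governs: (i)]; φR_n = 116.3 kip.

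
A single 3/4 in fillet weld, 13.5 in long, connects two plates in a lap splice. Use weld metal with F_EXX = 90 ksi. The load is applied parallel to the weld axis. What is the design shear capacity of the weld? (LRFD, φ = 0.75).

φR_n ≈ 290 kip

Effective throat t_e = 0.707 × 0.75 = 0.5302 in.
Total length L = 13.5 in; A_we = 0.5302 × 13.5 = 7.158 in².
F_nw = 0.6 F_EXX = 0.6 × 90 = 54 ksi.
φR_n = 0.75 × 54 × 7.158 = 289.9 kip.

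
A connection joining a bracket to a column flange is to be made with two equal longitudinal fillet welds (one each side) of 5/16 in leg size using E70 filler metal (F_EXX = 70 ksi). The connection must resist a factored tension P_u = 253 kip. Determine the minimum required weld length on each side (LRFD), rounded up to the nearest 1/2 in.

L = 18.5 in on each side

Throat t_e = 0.707 × 0.3125 = 0.2209 in.
φr_n = 0.75 × 0.6 × 70 × 0.2209 = 6.96 kip/in.
L_req = P_u / φr_n = 253 / 6.96 = 36.35 in total.
Per side: 36.35 / 2 = 18.18 in.
Round up → use L = 18.5 in on each side.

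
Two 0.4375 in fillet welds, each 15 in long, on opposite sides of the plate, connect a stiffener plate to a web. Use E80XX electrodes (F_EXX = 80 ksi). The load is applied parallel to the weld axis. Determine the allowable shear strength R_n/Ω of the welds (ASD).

R_n/Ω ≈ 223 kips

Effective throat t_e = 0.707 × 0.4375 = 0.3093 in.
Total length L = 30 in; A_we = 0.3093 × 30 = 9.279 in².
F_nw = 0.6 F_EXX = 0.6 × 80 = 48 ksi.
R_n = 48 × 9.279 = 445.4 kips; R_n/Ω = 445.4/2.0 = 222.7 kips.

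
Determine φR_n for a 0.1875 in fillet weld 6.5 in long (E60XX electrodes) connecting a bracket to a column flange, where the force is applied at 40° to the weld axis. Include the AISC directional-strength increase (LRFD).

E60XX → F_EXX = 60 ksi.
t_e = 0.707 × 0.1875 = 0.1326 in; A_we = 0.1326 × 6.5 = 0.8617 in².
Directional factor: 1.0 + 0.5 sin^1.5(40°) = 1.258.
F_nw = 0.6 × 60 × 1.258 = 45.28 ksi.
φR_n = 0.75 × 45.28 × 0.8617 = 29.26 kips.

φR_n ≈ 29.3 kips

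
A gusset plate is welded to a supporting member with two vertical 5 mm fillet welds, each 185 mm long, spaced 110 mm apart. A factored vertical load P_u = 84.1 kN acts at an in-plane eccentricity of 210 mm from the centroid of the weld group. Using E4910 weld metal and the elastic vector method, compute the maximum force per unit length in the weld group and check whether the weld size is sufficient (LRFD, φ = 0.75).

f_max ≈ 1010 N/mm; NOT adequate

E49XX → F_EXX = 490 MPa.
Total weld length L_w = 370 mm. Treat welds as unit-width lines.
Polar moment about centroid: J = 2[d³/12 + d(b/2)²] = 2[185³/12 + 185×55²] = 2175000 mm³.
Direct shear f_v = P/L_w = 84.1×10³ / 370 = 227.3 N/mm (vertical).
Torsion M = P·e = 84.1×10³ × 210 = 17661000 N·mm.
Critical point at (x, y) = (55, 92.5) from centroid. f_tx = M·y/J = 751.3 N/mm; f_ty = M·x/J = 446.7 N/mm.
Resultant f_max = √[f_tx² + (f_v + f_ty)²] = √[751.3² + (227.3 + 446.7)²] = 1009 N/mm.
Capacity per unit length: φr_n = 0.75 × 0.6 × 490 × (0.707 × 5) = 779.5 N/mm.
1009 > 779.5 → NOT adequate.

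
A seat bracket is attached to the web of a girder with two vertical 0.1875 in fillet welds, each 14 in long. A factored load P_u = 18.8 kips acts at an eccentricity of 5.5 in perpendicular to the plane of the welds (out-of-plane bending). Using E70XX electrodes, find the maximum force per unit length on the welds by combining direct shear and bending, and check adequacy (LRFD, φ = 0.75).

E70XX → F_EXX = 70 ksi.
L_w = 2 × 14 = 28 in; section modulus (unit throat) S = 2 × L²/6 = 65.33 in².
Direct shear f_v = P/L_w = 18.8/28 = 0.6714 kip/in.
Moment M = P × e = 18.8 × 5.5 = 103.4 kip·in; bending f_b = M/S = 1.583 kip/in.
f_max = √(f_v² + f_b²) = √(0.6714² + 1.583²) = 1.719 kip/in.
φr_n = 0.75 × 0.6 × 70 × (0.707 × 0.1875) = 4.176 kip/in → adequate.

f_max ≈ 1.72 kip/in; adequate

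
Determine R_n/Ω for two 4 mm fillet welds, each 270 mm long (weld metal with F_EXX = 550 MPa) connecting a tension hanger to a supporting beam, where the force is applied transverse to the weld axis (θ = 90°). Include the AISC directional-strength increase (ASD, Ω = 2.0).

R_n/Ω ≈ 378 kN

t_e = 0.707 × 4 = 2.828 mm; A_we = 2.828 × 540 = 1527 mm².
Directional factor: 1.0 + 0.5 sin^1.5(90°) = 1.5.
F_nw = 0.6 × 550 × 1.5 = 495 MPa.
R_n/Ω = (495 × 1527) / 2.0 × 10⁻³ = 378 kN.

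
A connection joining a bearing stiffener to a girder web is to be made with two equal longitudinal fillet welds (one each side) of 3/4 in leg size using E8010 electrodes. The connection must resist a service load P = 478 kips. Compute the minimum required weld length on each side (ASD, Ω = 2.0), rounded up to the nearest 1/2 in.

L = 19 in on each side

E80XX → F_EXX = 80 ksi.
Throat t_e = 0.707 × 0.75 = 0.5302 in.
r_n/Ω = (0.6 × 80 × 0.5302) / 2.0 = 12.73 kip/in.
L_req = P / (r_n/Ω) = 478 / 12.73 = 37.56 in total.
Per side: 37.56 / 2 = 18.78 in.
Round up → use L = 19 in on each side.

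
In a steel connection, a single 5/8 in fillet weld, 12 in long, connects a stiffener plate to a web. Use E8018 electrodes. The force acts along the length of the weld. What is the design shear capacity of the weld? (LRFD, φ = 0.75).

φR_n ≈ 191 kip

E80XX → F_EXX = 80 ksi.
Effective throat t_e = 0.707 × 0.625 = 0.4419 in.
Total length L = 12 in; A_we = 0.4419 × 12 = 5.302 in².
F_nw = 0.6 F_EXX = 0.6 × 80 = 48 ksi.
φR_n = 0.75 × 48 × 5.302 = 190.9 kip.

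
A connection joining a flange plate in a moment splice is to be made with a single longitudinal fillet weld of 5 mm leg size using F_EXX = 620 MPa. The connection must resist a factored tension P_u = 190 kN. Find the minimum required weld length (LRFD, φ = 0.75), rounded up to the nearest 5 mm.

Throat t_e = 0.707 × 5 = 3.535 mm.
φr_n = 0.75 × 0.6 × 620 × 3.535 × 10⁻³ = 0.9863 kN/mm.
L_req = P_u / φr_n = 190 / 0.9863 = 192.6 mm total.
Round up → use L = 195 mm.

L = 195 mm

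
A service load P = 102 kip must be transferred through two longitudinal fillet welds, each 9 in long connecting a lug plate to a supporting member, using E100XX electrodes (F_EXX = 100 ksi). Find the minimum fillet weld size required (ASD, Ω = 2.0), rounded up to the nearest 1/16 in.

w = 5/16 in

Total weld length L = 18 in.
Required throat t_e = P × Ω / (0.6 F_EXX × L) = 102 × 2.0 / (0.6 × 100 × 18) = 0.1889 in.
Required leg w = t_e / 0.707 = 0.2672 in → use 5/16 in.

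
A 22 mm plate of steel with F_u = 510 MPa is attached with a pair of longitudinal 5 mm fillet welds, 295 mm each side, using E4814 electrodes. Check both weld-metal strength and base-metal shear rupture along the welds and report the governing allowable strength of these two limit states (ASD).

E48XX → F_EXX = 480 MPa.
t_e = 0.707 × 5 = 3.535 mm; L = 590 mm.
Weld metal: R_n/Ω = (1/2.0) × 0.6 × 480 × 3.535 × 590 × 10⁻³ = 300.3 kN.
Base metal (shear rupture): R_n/Ω = (1/2.0) × 0.6 × 510 × 22 × 590 × 10⁻³ = 1986 kN.
Governing: weld metal.

R_n/Ω ≈ 300 kN (weld metal governs)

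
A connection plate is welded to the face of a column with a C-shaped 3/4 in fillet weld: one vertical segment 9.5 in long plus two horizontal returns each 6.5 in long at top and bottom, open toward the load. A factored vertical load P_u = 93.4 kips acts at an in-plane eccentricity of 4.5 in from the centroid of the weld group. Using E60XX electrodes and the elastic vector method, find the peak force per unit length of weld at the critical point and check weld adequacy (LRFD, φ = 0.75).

f_max ≈ 9.33 kip/in; adequate

E60XX → F_EXX = 60 ksi.
Total weld length L_w = 22.5 in. Treat welds as unit-width lines.
Centroid: x̄ = 2×6.5×3.25 / 22.5 = 1.878 in from the vertical weld.
Polar moment about centroid: J = I_x + I_y = [9.5³/12 + 2×6.5×4.75²] + [9.5×1.878² + 2(6.5³/12 + 6.5×1.372²)] = 468.5 in³.
Direct shear f_v = P/L_w = 93.4 / 22.5 = 4.151 kip/in (vertical).
Torsion M = P·e = 93.4 × 4.5 = 420.3 kip·in.
Critical point at (x, y) = (4.622, 4.75) from centroid. f_tx = M·y/J = 4.261 kip/in; f_ty = M·x/J = 4.147 kip/in.
Resultant f_max = √[f_tx² + (f_v + f_ty)²] = √[4.261² + (4.151 + 4.147)²] = 9.328 kip/in.
Capacity per unit length: φr_n = 0.75 × 0.6 × 60 × (0.707 × 0.75) = 14.32 kip/in.
9.328 ≤ 14.32 → adequate.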